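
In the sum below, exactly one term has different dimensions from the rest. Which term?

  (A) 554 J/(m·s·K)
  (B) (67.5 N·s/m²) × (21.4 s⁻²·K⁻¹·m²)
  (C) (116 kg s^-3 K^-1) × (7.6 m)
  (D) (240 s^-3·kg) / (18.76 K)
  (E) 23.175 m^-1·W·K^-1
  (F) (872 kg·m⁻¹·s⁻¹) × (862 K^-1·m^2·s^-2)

In SI base units:
  (A) J·s⁻¹·m⁻¹·K⁻¹ = N·m·s⁻¹·m⁻¹·K⁻¹ = kg·m·s⁻³·K⁻¹
  (B) [kg·m⁻¹·s⁻¹] · [m²·s⁻²·K⁻¹] = kg·m·s⁻³·K⁻¹
  (C) [kg·s⁻³·K⁻¹] · [m] = kg·m·s⁻³·K⁻¹
  (D) [kg·s⁻³] / [K] = kg·s⁻³·K⁻¹
  (E) W·m⁻¹·K⁻¹ = J·s⁻¹·m⁻¹·K⁻¹ = kg·m·s⁻³·K⁻¹
  (F) [kg·m⁻¹·s⁻¹] · [m²·s⁻²·K⁻¹] = kg·m·s⁻³·K⁻¹
All reduce to kg·m·s⁻³·K⁻¹ except (D), which is kg·s⁻³·K⁻¹.

(D)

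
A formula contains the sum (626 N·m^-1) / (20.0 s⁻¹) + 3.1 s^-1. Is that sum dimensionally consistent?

In SI base units:
  (626 N·m^-1) / (20.0 s⁻¹):  [kg·s⁻²] / [s⁻¹] = kg·s⁻¹
  3.1 s^-1:  s⁻¹
kg·s⁻¹ ≠ s⁻¹, so they cannot be added.

No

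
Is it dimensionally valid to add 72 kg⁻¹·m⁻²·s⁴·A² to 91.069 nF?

Reduce each to base SI dimensions:
  72 kg⁻¹·m⁻²·s⁴·A²:  kg⁻¹·m⁻²·s⁴·A²
  91.069 nF:  F = C·V⁻¹ = kg⁻¹·m⁻²·s⁴·A²
Both are kg⁻¹·m⁻²·s⁴·A², so they have the same dimensions and can be added.

Yes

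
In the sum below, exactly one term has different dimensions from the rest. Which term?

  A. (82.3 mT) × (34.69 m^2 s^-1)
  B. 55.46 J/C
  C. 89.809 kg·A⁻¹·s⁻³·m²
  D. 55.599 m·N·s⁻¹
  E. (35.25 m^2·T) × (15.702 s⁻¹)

D.

Reduce each to base SI dimensions:
  A. [kg·s⁻²·A⁻¹] · [m²·s⁻¹] = kg·m²·s⁻³·A⁻¹
  B. J·C⁻¹ = N·m·(s·A)⁻¹ = kg·m²·s⁻³·A⁻¹
  C. kg·m²·s⁻³·A⁻¹
  D. N·m·s⁻¹ = kg·m·s⁻²·m·s⁻¹ = kg·m²·s⁻³
  E. [kg·m²·s⁻²·A⁻¹] · [s⁻¹] = kg·m²·s⁻³·A⁻¹
All reduce to kg·m²·s⁻³·A⁻¹ except D., which is kg·m²·s⁻³.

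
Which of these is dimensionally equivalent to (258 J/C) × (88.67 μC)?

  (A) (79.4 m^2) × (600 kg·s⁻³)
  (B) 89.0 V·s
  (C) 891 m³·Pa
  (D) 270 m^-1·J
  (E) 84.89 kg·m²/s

Reference: [kg·m²·s⁻³·A⁻¹] · [s·A] = kg·m²·s⁻².
Each option:
  (A) [m²] · [kg·s⁻³] = kg·m²·s⁻³
  (B) V·s = J·C⁻¹·s = kg·m²·s⁻²·A⁻¹
  (C) Pa·m³ = N·m⁻²·m³ = kg·m²·s⁻²  ← same
  (D) J·m⁻¹ = N·m·m⁻¹ = kg·m·s⁻²
  (E) kg·m²·s⁻¹
Only (C) matches kg·m²·s⁻².

(C)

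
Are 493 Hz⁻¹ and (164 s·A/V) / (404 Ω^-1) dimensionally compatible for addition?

Yes

In SI base units:
  493 Hz⁻¹:  Hz⁻¹ = (s⁻¹)⁻¹ = s
  (164 s·A/V) / (404 Ω^-1):  [kg⁻¹·m⁻²·s⁴·A²] / [kg⁻¹·m⁻²·s³·A²] = s
Both are s, so they have the same dimensions and can be added.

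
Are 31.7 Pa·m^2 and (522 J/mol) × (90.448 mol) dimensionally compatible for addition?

Dimensions:
  31.7 Pa·m^2:  Pa·m² = N·m⁻²·m² = kg·m·s⁻²
  (522 J/mol) × (90.448 mol):  [kg·m²·s⁻²·mol⁻¹] · [mol] = kg·m²·s⁻²
kg·m·s⁻² ≠ kg·m²·s⁻², so they cannot be added.

No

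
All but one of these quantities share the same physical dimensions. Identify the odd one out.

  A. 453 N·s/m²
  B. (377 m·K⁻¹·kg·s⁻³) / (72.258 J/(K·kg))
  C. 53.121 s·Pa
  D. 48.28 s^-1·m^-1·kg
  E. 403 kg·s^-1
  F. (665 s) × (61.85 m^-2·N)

Work out the base dimensions of each:
  A. N·s·m⁻² = kg·m·s⁻²·s·m⁻² = kg·m⁻¹·s⁻¹
  B. [kg·m·s⁻³·K⁻¹] / [m²·s⁻²·K⁻¹] = kg·m⁻¹·s⁻¹
  C. Pa·s = N·m⁻²·s = kg·m⁻¹·s⁻¹
  D. kg·m⁻¹·s⁻¹
  E. kg·s⁻¹
  F. [s] · [kg·m⁻¹·s⁻²] = kg·m⁻¹·s⁻¹
All reduce to kg·m⁻¹·s⁻¹ except E., which is kg·s⁻¹.

E.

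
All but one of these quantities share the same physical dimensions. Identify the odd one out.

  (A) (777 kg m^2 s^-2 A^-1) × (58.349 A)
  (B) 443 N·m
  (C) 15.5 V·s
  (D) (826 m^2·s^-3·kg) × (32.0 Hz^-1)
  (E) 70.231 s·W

(C)

Dimensions:
  (A) [kg·m²·s⁻²·A⁻¹] · [A] = kg·m²·s⁻²
  (B) N·m = kg·m·s⁻²·m = kg·m²·s⁻²
  (C) V·s = J·C⁻¹·s = kg·m²·s⁻²·A⁻¹
  (D) [kg·m²·s⁻³] · [s] = kg·m²·s⁻²
  (E) W·s = J·s⁻¹·s = kg·m²·s⁻²
All reduce to kg·m²·s⁻² except (C), which is kg·m²·s⁻²·A⁻¹.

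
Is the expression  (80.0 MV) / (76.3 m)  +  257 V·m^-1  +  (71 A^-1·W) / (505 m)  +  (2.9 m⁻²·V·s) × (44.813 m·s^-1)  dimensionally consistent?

Yes

Expand each in SI base units:
  (80.0 MV) / (76.3 m):  [kg·m²·s⁻³·A⁻¹] / [m] = kg·m·s⁻³·A⁻¹
  257 V·m^-1:  V·m⁻¹ = J·C⁻¹·m⁻¹ = kg·m·s⁻³·A⁻¹
  (71 A^-1·W) / (505 m):  [kg·m²·s⁻³·A⁻¹] / [m] = kg·m·s⁻³·A⁻¹
  (2.9 m⁻²·V·s) × (44.813 m·s^-1):  [kg·s⁻²·A⁻¹] · [m·s⁻¹] = kg·m·s⁻³·A⁻¹
Every term reduces to kg·m·s⁻³·A⁻¹.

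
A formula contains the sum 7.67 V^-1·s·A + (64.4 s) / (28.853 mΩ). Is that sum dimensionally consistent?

Reduce each to base SI dimensions:
  7.67 V^-1·s·A:  A·s·V⁻¹ = A·s·(J·C⁻¹)⁻¹ = kg⁻¹·m⁻²·s⁴·A²
  (64.4 s) / (28.853 mΩ):  [s] / [kg·m²·s⁻³·A⁻²] = kg⁻¹·m⁻²·s⁴·A²
Both are kg⁻¹·m⁻²·s⁴·A², so they have the same dimensions and can be added.

Yes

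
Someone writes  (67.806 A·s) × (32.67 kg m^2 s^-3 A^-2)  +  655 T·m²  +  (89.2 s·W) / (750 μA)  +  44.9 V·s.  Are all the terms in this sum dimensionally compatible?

Yes

In SI base units:
  (67.806 A·s) × (32.67 kg m^2 s^-3 A^-2):  [s·A] · [kg·m²·s⁻³·A⁻²] = kg·m²·s⁻²·A⁻¹
  655 T·m²:  T·m² = Wb·m⁻²·m² = kg·m²·s⁻²·A⁻¹
  (89.2 s·W) / (750 μA):  [kg·m²·s⁻²] / [A] = kg·m²·s⁻²·A⁻¹
  44.9 V·s:  V·s = J·C⁻¹·s = kg·m²·s⁻²·A⁻¹
Every term reduces to kg·m²·s⁻²·A⁻¹.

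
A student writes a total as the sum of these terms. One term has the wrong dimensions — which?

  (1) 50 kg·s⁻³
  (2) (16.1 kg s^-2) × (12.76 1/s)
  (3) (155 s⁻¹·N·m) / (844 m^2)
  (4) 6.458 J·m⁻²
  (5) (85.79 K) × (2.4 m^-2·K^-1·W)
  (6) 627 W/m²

(4)

Work out the base dimensions of each:
  (1) kg·s⁻³
  (2) [kg·s⁻²] · [s⁻¹] = kg·s⁻³
  (3) [kg·m²·s⁻³] / [m²] = kg·s⁻³
  (4) J·m⁻² = N·m·m⁻² = kg·s⁻²
  (5) [K] · [kg·s⁻³·K⁻¹] = kg·s⁻³
  (6) W·m⁻² = J·s⁻¹·m⁻² = kg·s⁻³
All reduce to kg·s⁻³ except (4), which is kg·s⁻².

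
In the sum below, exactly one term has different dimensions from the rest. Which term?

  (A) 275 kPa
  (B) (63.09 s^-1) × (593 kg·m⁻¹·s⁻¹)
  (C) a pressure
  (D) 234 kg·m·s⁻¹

Expand each in SI base units:
  (A) Pa = N·m⁻² = kg·m⁻¹·s⁻²
  (B) [s⁻¹] · [kg·m⁻¹·s⁻¹] = kg·m⁻¹·s⁻²
  (C) [pressure] = kg·m⁻¹·s⁻²
  (D) kg·m·s⁻¹
All reduce to kg·m⁻¹·s⁻² except (D), which is kg·m·s⁻¹.

(D)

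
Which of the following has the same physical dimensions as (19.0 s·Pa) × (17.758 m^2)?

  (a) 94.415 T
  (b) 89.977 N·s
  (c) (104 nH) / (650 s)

(b)

Reference: [kg·m⁻¹·s⁻¹] · [m²] = kg·m·s⁻¹.
Each option:
  (a) T = Wb·m⁻² = kg·s⁻²·A⁻¹
  (b) N·s = kg·m·s⁻²·s = kg·m·s⁻¹  ← same
  (c) [kg·m²·s⁻²·A⁻²] / [s] = kg·m²·s⁻³·A⁻²
Only (b) matches kg·m·s⁻¹.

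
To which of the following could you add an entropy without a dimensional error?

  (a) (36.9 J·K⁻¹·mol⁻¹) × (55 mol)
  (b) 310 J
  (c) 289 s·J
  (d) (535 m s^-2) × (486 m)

Reference: [entropy] = kg·m²·s⁻²·K⁻¹.
Each option:
  (a) [kg·m²·s⁻²·K⁻¹·mol⁻¹] · [mol] = kg·m²·s⁻²·K⁻¹  ← same
  (b) J = N·m = kg·m²·s⁻²
  (c) J·s = N·m·s = kg·m²·s⁻¹
  (d) [m·s⁻²] · [m] = m²·s⁻²
Only (a) matches kg·m²·s⁻²·K⁻¹.

(a)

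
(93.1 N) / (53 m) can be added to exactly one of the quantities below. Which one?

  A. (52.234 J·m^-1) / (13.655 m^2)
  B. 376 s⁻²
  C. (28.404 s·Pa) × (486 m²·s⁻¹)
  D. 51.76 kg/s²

Reference: [kg·m·s⁻²] / [m] = kg·s⁻².
Each option:
  A. [kg·m·s⁻²] / [m²] = kg·m⁻¹·s⁻²
  B. s⁻²
  C. [kg·m⁻¹·s⁻¹] · [m²·s⁻¹] = kg·m·s⁻²
  D. kg·s⁻²  ← same
Only D. matches kg·s⁻².

D.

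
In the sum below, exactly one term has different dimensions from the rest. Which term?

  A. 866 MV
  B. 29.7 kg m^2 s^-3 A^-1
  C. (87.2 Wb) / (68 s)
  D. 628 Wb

In SI base units:
  A. V = J·C⁻¹ = kg·m²·s⁻³·A⁻¹
  B. kg·m²·s⁻³·A⁻¹
  C. [kg·m²·s⁻²·A⁻¹] / [s] = kg·m²·s⁻³·A⁻¹
  D. Wb = V·s = kg·m²·s⁻²·A⁻¹
All reduce to kg·m²·s⁻³·A⁻¹ except D., which is kg·m²·s⁻²·A⁻¹.

D.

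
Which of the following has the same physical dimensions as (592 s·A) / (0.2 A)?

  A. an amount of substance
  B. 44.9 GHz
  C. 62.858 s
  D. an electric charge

C.

Reference: [s·A] / [A] = s.
Each option:
  A. [amount of substance] = mol
  B. Hz = s⁻¹
  C. s  ← same
  D. [electric charge] = s·A
Only C. matches s.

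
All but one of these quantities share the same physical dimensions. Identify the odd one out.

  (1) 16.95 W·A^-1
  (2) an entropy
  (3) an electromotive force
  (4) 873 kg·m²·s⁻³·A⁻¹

Work out the base dimensions of each:
  (1) W·A⁻¹ = J·s⁻¹·A⁻¹ = kg·m²·s⁻³·A⁻¹
  (2) [entropy] = kg·m²·s⁻²·K⁻¹
  (3) [electromotive force] = kg·m²·s⁻³·A⁻¹
  (4) kg·m²·s⁻³·A⁻¹
All reduce to kg·m²·s⁻³·A⁻¹ except (2), which is kg·m²·s⁻²·K⁻¹.

(2)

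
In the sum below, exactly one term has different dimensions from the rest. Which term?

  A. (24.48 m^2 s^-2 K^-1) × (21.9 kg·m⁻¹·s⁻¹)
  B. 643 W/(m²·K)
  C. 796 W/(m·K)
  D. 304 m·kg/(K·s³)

B.

Expand each in SI base units:
  A. [m²·s⁻²·K⁻¹] · [kg·m⁻¹·s⁻¹] = kg·m·s⁻³·K⁻¹
  B. W·m⁻²·K⁻¹ = J·s⁻¹·m⁻²·K⁻¹ = kg·s⁻³·K⁻¹
  C. W·m⁻¹·K⁻¹ = J·s⁻¹·m⁻¹·K⁻¹ = kg·m·s⁻³·K⁻¹
  D. kg·m·s⁻³·K⁻¹
All reduce to kg·m·s⁻³·K⁻¹ except B., which is kg·s⁻³·K⁻¹.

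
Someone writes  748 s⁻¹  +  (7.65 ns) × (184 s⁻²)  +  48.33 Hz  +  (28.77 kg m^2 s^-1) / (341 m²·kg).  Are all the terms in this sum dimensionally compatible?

Yes

Work out the base dimensions of each:
  748 s⁻¹:  s⁻¹
  (7.65 ns) × (184 s⁻²):  [s] · [s⁻²] = s⁻¹
  48.33 Hz:  Hz = s⁻¹
  (28.77 kg m^2 s^-1) / (341 m²·kg):  [kg·m²·s⁻¹] / [kg·m²] = s⁻¹
Every term reduces to s⁻¹.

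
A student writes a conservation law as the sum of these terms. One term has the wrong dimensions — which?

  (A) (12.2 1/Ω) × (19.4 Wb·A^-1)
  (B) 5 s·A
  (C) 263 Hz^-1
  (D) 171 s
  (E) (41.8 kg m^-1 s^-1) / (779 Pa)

Work out the base dimensions of each:
  (A) [kg⁻¹·m⁻²·s³·A²] · [kg·m²·s⁻²·A⁻²] = s
  (B) A·s = s·A
  (C) Hz⁻¹ = (s⁻¹)⁻¹ = s
  (D) s
  (E) [kg·m⁻¹·s⁻¹] / [kg·m⁻¹·s⁻²] = s
All reduce to s except (B), which is s·A.

(B)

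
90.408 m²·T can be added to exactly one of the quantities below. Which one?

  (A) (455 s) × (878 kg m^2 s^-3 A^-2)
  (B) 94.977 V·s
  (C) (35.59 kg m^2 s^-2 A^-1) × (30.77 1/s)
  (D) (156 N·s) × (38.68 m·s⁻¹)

Reference: T·m² = Wb·m⁻²·m² = kg·m²·s⁻²·A⁻¹.
Each option:
  (A) [s] · [kg·m²·s⁻³·A⁻²] = kg·m²·s⁻²·A⁻²
  (B) V·s = J·C⁻¹·s = kg·m²·s⁻²·A⁻¹  ← same
  (C) [kg·m²·s⁻²·A⁻¹] · [s⁻¹] = kg·m²·s⁻³·A⁻¹
  (D) [kg·m·s⁻¹] · [m·s⁻¹] = kg·m²·s⁻²
Only (B) matches kg·m²·s⁻²·A⁻¹.

(B)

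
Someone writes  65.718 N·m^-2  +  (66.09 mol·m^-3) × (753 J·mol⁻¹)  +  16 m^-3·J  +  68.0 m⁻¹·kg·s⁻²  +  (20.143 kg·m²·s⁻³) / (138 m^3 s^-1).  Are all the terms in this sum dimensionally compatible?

Yes

Work out the base dimensions of each:
  65.718 N·m^-2:  N·m⁻² = kg·m·s⁻²·m⁻² = kg·m⁻¹·s⁻²
  (66.09 mol·m^-3) × (753 J·mol⁻¹):  [m⁻³·mol] · [kg·m²·s⁻²·mol⁻¹] = kg·m⁻¹·s⁻²
  16 m^-3·J:  J·m⁻³ = N·m·m⁻³ = kg·m⁻¹·s⁻²
  68.0 m⁻¹·kg·s⁻²:  kg·m⁻¹·s⁻²
  (20.143 kg·m²·s⁻³) / (138 m^3 s^-1):  [kg·m²·s⁻³] / [m³·s⁻¹] = kg·m⁻¹·s⁻²
Every term reduces to kg·m⁻¹·s⁻².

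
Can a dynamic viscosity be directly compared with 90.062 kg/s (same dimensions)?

No

Expand each in SI base units:
  a dynamic viscosity:  [dynamic viscosity] = kg·m⁻¹·s⁻¹
  90.062 kg/s:  kg·s⁻¹
kg·m⁻¹·s⁻¹ ≠ kg·s⁻¹, so they cannot be added.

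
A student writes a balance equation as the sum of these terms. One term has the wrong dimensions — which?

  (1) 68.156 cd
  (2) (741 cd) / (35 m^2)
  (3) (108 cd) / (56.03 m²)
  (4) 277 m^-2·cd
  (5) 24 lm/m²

In SI base units:
  (1) cd
  (2) [cd] / [m²] = m⁻²·cd
  (3) [cd] / [m²] = m⁻²·cd
  (4) cd·m⁻² = m⁻²·cd
  (5) lm·m⁻² = cd·m⁻² = m⁻²·cd
All reduce to m⁻²·cd except (1), which is cd.

(1)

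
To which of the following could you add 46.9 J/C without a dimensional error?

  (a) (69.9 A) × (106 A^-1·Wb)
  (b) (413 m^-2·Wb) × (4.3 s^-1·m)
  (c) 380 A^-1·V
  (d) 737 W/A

(d)

Reference: J·C⁻¹ = N·m·(s·A)⁻¹ = kg·m²·s⁻³·A⁻¹.
Each option:
  (a) [A] · [kg·m²·s⁻²·A⁻²] = kg·m²·s⁻²·A⁻¹
  (b) [kg·s⁻²·A⁻¹] · [m·s⁻¹] = kg·m·s⁻³·A⁻¹
  (c) V·A⁻¹ = J·C⁻¹·A⁻¹ = kg·m²·s⁻³·A⁻²
  (d) W·A⁻¹ = J·s⁻¹·A⁻¹ = kg·m²·s⁻³·A⁻¹  ← same
Only (d) matches kg·m²·s⁻³·A⁻¹.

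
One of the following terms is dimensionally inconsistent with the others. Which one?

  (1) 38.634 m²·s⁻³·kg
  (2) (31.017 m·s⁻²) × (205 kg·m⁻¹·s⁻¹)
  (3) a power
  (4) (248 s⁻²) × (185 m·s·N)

Expand each in SI base units:
  (1) kg·m²·s⁻³
  (2) [m·s⁻²] · [kg·m⁻¹·s⁻¹] = kg·s⁻³
  (3) [power] = kg·m²·s⁻³
  (4) [s⁻²] · [kg·m²·s⁻¹] = kg·m²·s⁻³
All reduce to kg·m²·s⁻³ except (2), which is kg·s⁻³.

(2)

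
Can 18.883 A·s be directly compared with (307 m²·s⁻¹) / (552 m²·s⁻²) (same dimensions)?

In SI base units:
  18.883 A·s:  A·s = s·A
  (307 m²·s⁻¹) / (552 m²·s⁻²):  [m²·s⁻¹] / [m²·s⁻²] = s
s·A ≠ s, so they cannot be added.

No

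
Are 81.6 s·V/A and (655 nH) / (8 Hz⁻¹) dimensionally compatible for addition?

Dimensions:
  81.6 s·V/A:  V·s·A⁻¹ = J·C⁻¹·s·A⁻¹ = kg·m²·s⁻²·A⁻²
  (655 nH) / (8 Hz⁻¹):  [kg·m²·s⁻²·A⁻²] / [s] = kg·m²·s⁻³·A⁻²
kg·m²·s⁻²·A⁻² ≠ kg·m²·s⁻³·A⁻², so they cannot be added.

No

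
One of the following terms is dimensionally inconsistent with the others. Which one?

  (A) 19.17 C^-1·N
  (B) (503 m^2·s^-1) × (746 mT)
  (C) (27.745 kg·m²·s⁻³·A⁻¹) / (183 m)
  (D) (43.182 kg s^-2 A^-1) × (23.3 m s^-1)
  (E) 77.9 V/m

(B)

Reduce each to base SI dimensions:
  (A) N·C⁻¹ = kg·m·s⁻²·(s·A)⁻¹ = kg·m·s⁻³·A⁻¹
  (B) [m²·s⁻¹] · [kg·s⁻²·A⁻¹] = kg·m²·s⁻³·A⁻¹
  (C) [kg·m²·s⁻³·A⁻¹] / [m] = kg·m·s⁻³·A⁻¹
  (D) [kg·s⁻²·A⁻¹] · [m·s⁻¹] = kg·m·s⁻³·A⁻¹
  (E) V·m⁻¹ = J·C⁻¹·m⁻¹ = kg·m·s⁻³·A⁻¹
All reduce to kg·m·s⁻³·A⁻¹ except (B), which is kg·m²·s⁻³·A⁻¹.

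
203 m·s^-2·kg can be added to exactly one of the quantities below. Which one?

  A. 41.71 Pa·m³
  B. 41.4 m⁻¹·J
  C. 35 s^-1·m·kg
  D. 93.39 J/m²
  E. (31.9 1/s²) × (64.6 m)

Reference: kg·m·s⁻².
Each option:
  A. Pa·m³ = N·m⁻²·m³ = kg·m²·s⁻²
  B. J·m⁻¹ = N·m·m⁻¹ = kg·m·s⁻²  ← same
  C. kg·m·s⁻¹
  D. J·m⁻² = N·m·m⁻² = kg·s⁻²
  E. [s⁻²] · [m] = m·s⁻²
Only B. matches kg·m·s⁻².

B.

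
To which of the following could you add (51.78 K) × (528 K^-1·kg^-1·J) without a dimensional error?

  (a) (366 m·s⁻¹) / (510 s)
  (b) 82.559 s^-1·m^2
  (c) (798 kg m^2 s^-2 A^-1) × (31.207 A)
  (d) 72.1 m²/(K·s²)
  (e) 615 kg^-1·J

(e)

Reference: [K] · [m²·s⁻²·K⁻¹] = m²·s⁻².
Each option:
  (a) [m·s⁻¹] / [s] = m·s⁻²
  (b) m²·s⁻¹
  (c) [kg·m²·s⁻²·A⁻¹] · [A] = kg·m²·s⁻²
  (d) m²·s⁻²·K⁻¹
  (e) J·kg⁻¹ = N·m·kg⁻¹ = m²·s⁻²  ← same
Only (e) matches m²·s⁻².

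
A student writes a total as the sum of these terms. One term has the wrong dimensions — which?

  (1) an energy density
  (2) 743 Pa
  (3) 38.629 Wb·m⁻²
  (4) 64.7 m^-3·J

Expand each in SI base units:
  (1) [energy density] = kg·m⁻¹·s⁻²
  (2) Pa = N·m⁻² = kg·m⁻¹·s⁻²
  (3) Wb·m⁻² = V·s·m⁻² = kg·s⁻²·A⁻¹
  (4) J·m⁻³ = N·m·m⁻³ = kg·m⁻¹·s⁻²
All reduce to kg·m⁻¹·s⁻² except (3), which is kg·s⁻²·A⁻¹.

(3)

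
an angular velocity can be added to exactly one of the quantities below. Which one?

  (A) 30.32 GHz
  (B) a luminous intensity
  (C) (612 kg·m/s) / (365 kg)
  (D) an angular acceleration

Reference: [angular velocity] = s⁻¹.
Each option:
  (A) Hz = s⁻¹  ← same
  (B) [luminous intensity] = cd
  (C) [kg·m·s⁻¹] / [kg] = m·s⁻¹
  (D) [angular acceleration] = s⁻²
Only (A) matches s⁻¹.

(A)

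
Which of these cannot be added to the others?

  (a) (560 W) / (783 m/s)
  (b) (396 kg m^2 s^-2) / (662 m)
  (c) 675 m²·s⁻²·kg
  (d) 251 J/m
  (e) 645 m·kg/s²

Expand each in SI base units:
  (a) [kg·m²·s⁻³] / [m·s⁻¹] = kg·m·s⁻²
  (b) [kg·m²·s⁻²] / [m] = kg·m·s⁻²
  (c) kg·m²·s⁻²
  (d) J·m⁻¹ = N·m·m⁻¹ = kg·m·s⁻²
  (e) kg·m·s⁻²
All reduce to kg·m·s⁻² except (c), which is kg·m²·s⁻².

(c)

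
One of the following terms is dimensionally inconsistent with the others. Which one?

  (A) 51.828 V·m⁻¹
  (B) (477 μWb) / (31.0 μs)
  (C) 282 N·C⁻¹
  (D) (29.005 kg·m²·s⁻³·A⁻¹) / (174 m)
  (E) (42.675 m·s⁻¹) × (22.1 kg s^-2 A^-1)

Work out the base dimensions of each:
  (A) V·m⁻¹ = J·C⁻¹·m⁻¹ = kg·m·s⁻³·A⁻¹
  (B) [kg·m²·s⁻²·A⁻¹] / [s] = kg·m²·s⁻³·A⁻¹
  (C) N·C⁻¹ = kg·m·s⁻²·(s·A)⁻¹ = kg·m·s⁻³·A⁻¹
  (D) [kg·m²·s⁻³·A⁻¹] / [m] = kg·m·s⁻³·A⁻¹
  (E) [m·s⁻¹] · [kg·s⁻²·A⁻¹] = kg·m·s⁻³·A⁻¹
All reduce to kg·m·s⁻³·A⁻¹ except (B), which is kg·m²·s⁻³·A⁻¹.

(B)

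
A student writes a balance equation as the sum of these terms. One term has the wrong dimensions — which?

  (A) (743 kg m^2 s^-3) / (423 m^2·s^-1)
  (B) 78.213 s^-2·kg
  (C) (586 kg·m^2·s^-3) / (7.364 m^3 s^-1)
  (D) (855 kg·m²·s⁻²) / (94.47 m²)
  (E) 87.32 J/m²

Expand each in SI base units:
  (A) [kg·m²·s⁻³] / [m²·s⁻¹] = kg·s⁻²
  (B) kg·s⁻²
  (C) [kg·m²·s⁻³] / [m³·s⁻¹] = kg·m⁻¹·s⁻²
  (D) [kg·m²·s⁻²] / [m²] = kg·s⁻²
  (E) J·m⁻² = N·m·m⁻² = kg·s⁻²
All reduce to kg·s⁻² except (C), which is kg·m⁻¹·s⁻².

(C)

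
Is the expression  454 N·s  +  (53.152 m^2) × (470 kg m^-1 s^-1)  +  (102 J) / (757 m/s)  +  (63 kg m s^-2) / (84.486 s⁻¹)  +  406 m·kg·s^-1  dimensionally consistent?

Reduce each to base SI dimensions:
  454 N·s:  N·s = kg·m·s⁻²·s = kg·m·s⁻¹
  (53.152 m^2) × (470 kg m^-1 s^-1):  [m²] · [kg·m⁻¹·s⁻¹] = kg·m·s⁻¹
  (102 J) / (757 m/s):  [kg·m²·s⁻²] / [m·s⁻¹] = kg·m·s⁻¹
  (63 kg m s^-2) / (84.486 s⁻¹):  [kg·m·s⁻²] / [s⁻¹] = kg·m·s⁻¹
  406 m·kg·s^-1:  kg·m·s⁻¹
Every term reduces to kg·m·s⁻¹.

Yes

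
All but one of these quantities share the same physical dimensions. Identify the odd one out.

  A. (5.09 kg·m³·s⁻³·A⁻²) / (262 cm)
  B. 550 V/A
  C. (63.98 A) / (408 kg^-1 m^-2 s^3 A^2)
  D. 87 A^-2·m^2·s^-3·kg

Reduce each to base SI dimensions:
  A. [kg·m³·s⁻³·A⁻²] / [m] = kg·m²·s⁻³·A⁻²
  B. V·A⁻¹ = J·C⁻¹·A⁻¹ = kg·m²·s⁻³·A⁻²
  C. [A] / [kg⁻¹·m⁻²·s³·A²] = kg·m²·s⁻³·A⁻¹
  D. kg·m²·s⁻³·A⁻²
All reduce to kg·m²·s⁻³·A⁻² except C., which is kg·m²·s⁻³·A⁻¹.

C.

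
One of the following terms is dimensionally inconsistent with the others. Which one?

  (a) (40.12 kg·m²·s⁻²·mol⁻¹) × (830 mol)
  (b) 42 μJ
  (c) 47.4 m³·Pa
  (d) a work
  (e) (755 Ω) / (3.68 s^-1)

Work out the base dimensions of each:
  (a) [kg·m²·s⁻²·mol⁻¹] · [mol] = kg·m²·s⁻²
  (b) J = N·m = kg·m²·s⁻²
  (c) Pa·m³ = N·m⁻²·m³ = kg·m²·s⁻²
  (d) [work] = kg·m²·s⁻²
  (e) [kg·m²·s⁻³·A⁻²] / [s⁻¹] = kg·m²·s⁻²·A⁻²
All reduce to kg·m²·s⁻² except (e), which is kg·m²·s⁻²·A⁻².

(e)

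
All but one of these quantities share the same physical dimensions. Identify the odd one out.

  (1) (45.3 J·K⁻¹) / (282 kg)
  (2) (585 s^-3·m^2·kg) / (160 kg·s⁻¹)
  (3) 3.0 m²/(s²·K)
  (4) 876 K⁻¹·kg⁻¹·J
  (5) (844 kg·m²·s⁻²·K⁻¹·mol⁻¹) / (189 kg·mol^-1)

Work out the base dimensions of each:
  (1) [kg·m²·s⁻²·K⁻¹] / [kg] = m²·s⁻²·K⁻¹
  (2) [kg·m²·s⁻³] / [kg·s⁻¹] = m²·s⁻²
  (3) m²·s⁻²·K⁻¹
  (4) J·kg⁻¹·K⁻¹ = N·m·kg⁻¹·K⁻¹ = m²·s⁻²·K⁻¹
  (5) [kg·m²·s⁻²·K⁻¹·mol⁻¹] / [kg·mol⁻¹] = m²·s⁻²·K⁻¹
All reduce to m²·s⁻²·K⁻¹ except (2), which is m²·s⁻².

(2)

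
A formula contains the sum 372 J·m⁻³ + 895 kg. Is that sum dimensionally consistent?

No

Reduce each to base SI dimensions:
  372 J·m⁻³:  J·m⁻³ = N·m·m⁻³ = kg·m⁻¹·s⁻²
  895 kg:  kg
kg·m⁻¹·s⁻² ≠ kg, so they cannot be added.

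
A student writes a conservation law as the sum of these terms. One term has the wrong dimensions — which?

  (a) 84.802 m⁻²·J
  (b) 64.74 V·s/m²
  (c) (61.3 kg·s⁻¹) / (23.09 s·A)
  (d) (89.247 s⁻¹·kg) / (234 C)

(a)

Expand each in SI base units:
  (a) J·m⁻² = N·m·m⁻² = kg·s⁻²
  (b) V·s·m⁻² = J·C⁻¹·s·m⁻² = kg·s⁻²·A⁻¹
  (c) [kg·s⁻¹] / [s·A] = kg·s⁻²·A⁻¹
  (d) [kg·s⁻¹] / [s·A] = kg·s⁻²·A⁻¹
All reduce to kg·s⁻²·A⁻¹ except (a), which is kg·s⁻².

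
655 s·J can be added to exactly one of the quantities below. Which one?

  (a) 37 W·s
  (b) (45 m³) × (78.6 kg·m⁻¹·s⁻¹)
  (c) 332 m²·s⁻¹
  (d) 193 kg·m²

Reference: J·s = N·m·s = kg·m²·s⁻¹.
Each option:
  (a) W·s = J·s⁻¹·s = kg·m²·s⁻²
  (b) [m³] · [kg·m⁻¹·s⁻¹] = kg·m²·s⁻¹  ← same
  (c) m²·s⁻¹
  (d) kg·m²
Only (b) matches kg·m²·s⁻¹.

(b)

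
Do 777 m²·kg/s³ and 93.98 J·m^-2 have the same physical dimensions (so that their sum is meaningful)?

No

Work out the base dimensions of each:
  777 m²·kg/s³:  kg·m²·s⁻³
  93.98 J·m^-2:  J·m⁻² = N·m·m⁻² = kg·s⁻²
kg·m²·s⁻³ ≠ kg·s⁻², so they cannot be added.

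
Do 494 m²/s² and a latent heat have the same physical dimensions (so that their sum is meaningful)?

Yes

Reduce each to base SI dimensions:
  494 m²/s²:  m²·s⁻²
  a latent heat:  [latent heat] = m²·s⁻²
Both are m²·s⁻², so they have the same dimensions and can be added.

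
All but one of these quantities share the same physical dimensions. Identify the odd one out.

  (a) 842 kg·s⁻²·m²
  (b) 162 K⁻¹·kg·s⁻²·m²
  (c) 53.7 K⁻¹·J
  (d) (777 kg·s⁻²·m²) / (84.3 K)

(a)

Dimensions:
  (a) kg·m²·s⁻²
  (b) kg·m²·s⁻²·K⁻¹
  (c) J·K⁻¹ = N·m·K⁻¹ = kg·m²·s⁻²·K⁻¹
  (d) [kg·m²·s⁻²] / [K] = kg·m²·s⁻²·K⁻¹
All reduce to kg·m²·s⁻²·K⁻¹ except (a), which is kg·m²·s⁻².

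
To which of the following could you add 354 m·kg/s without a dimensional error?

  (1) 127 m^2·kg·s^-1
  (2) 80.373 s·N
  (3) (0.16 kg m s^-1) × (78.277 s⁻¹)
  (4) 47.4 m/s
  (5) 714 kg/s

(2)

Reference: kg·m·s⁻¹.
Each option:
  (1) kg·m²·s⁻¹
  (2) N·s = kg·m·s⁻²·s = kg·m·s⁻¹  ← same
  (3) [kg·m·s⁻¹] · [s⁻¹] = kg·m·s⁻²
  (4) m·s⁻¹
  (5) kg·s⁻¹
Only (2) matches kg·m·s⁻¹.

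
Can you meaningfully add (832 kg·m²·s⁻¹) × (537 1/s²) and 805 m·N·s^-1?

Work out the base dimensions of each:
  (832 kg·m²·s⁻¹) × (537 1/s²):  [kg·m²·s⁻¹] · [s⁻²] = kg·m²·s⁻³
  805 m·N·s^-1:  N·m·s⁻¹ = kg·m·s⁻²·m·s⁻¹ = kg·m²·s⁻³
Both are kg·m²·s⁻³, so they have the same dimensions and can be added.

Yes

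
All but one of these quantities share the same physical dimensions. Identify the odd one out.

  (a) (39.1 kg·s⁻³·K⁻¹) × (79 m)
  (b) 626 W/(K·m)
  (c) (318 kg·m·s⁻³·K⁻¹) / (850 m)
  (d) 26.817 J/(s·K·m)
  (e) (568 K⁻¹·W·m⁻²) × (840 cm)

(c)

Expand each in SI base units:
  (a) [kg·s⁻³·K⁻¹] · [m] = kg·m·s⁻³·K⁻¹
  (b) W·m⁻¹·K⁻¹ = J·s⁻¹·m⁻¹·K⁻¹ = kg·m·s⁻³·K⁻¹
  (c) [kg·m·s⁻³·K⁻¹] / [m] = kg·s⁻³·K⁻¹
  (d) J·s⁻¹·m⁻¹·K⁻¹ = N·m·s⁻¹·m⁻¹·K⁻¹ = kg·m·s⁻³·K⁻¹
  (e) [kg·s⁻³·K⁻¹] · [m] = kg·m·s⁻³·K⁻¹
All reduce to kg·m·s⁻³·K⁻¹ except (c), which is kg·s⁻³·K⁻¹.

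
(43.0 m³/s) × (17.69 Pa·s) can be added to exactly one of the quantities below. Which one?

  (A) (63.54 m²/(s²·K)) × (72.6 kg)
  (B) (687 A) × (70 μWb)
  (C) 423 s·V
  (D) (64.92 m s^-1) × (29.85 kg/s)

Reference: [m³·s⁻¹] · [kg·m⁻¹·s⁻¹] = kg·m²·s⁻².
Each option:
  (A) [m²·s⁻²·K⁻¹] · [kg] = kg·m²·s⁻²·K⁻¹
  (B) [A] · [kg·m²·s⁻²·A⁻¹] = kg·m²·s⁻²  ← same
  (C) V·s = J·C⁻¹·s = kg·m²·s⁻²·A⁻¹
  (D) [m·s⁻¹] · [kg·s⁻¹] = kg·m·s⁻²
Only (B) matches kg·m²·s⁻².

(B)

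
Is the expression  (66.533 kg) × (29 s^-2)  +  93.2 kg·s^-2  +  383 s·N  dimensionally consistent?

Dimensions:
  (66.533 kg) × (29 s^-2):  [kg] · [s⁻²] = kg·s⁻²
  93.2 kg·s^-2:  kg·s⁻²
  383 s·N:  N·s = kg·m·s⁻²·s = kg·m·s⁻¹
The terms do not share a single dimension (kg·m·s⁻¹ vs kg·s⁻²).

No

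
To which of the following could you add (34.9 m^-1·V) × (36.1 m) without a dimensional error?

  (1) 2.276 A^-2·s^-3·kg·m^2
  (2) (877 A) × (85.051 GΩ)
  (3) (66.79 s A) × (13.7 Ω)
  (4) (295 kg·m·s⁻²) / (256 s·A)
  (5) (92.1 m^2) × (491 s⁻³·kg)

Reference: [kg·m·s⁻³·A⁻¹] · [m] = kg·m²·s⁻³·A⁻¹.
Each option:
  (1) kg·m²·s⁻³·A⁻²
  (2) [A] · [kg·m²·s⁻³·A⁻²] = kg·m²·s⁻³·A⁻¹  ← same
  (3) [s·A] · [kg·m²·s⁻³·A⁻²] = kg·m²·s⁻²·A⁻¹
  (4) [kg·m·s⁻²] / [s·A] = kg·m·s⁻³·A⁻¹
  (5) [m²] · [kg·s⁻³] = kg·m²·s⁻³
Only (2) matches kg·m²·s⁻³·A⁻¹.

(2)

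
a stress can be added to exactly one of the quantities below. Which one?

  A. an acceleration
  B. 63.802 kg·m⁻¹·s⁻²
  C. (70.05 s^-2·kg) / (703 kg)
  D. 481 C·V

Reference: [stress] = kg·m⁻¹·s⁻².
Each option:
  A. [acceleration] = m·s⁻²
  B. kg·m⁻¹·s⁻²  ← same
  C. [kg·s⁻²] / [kg] = s⁻²
  D. C·V = s·A·J·C⁻¹ = kg·m²·s⁻²
Only B. matches kg·m⁻¹·s⁻².

B.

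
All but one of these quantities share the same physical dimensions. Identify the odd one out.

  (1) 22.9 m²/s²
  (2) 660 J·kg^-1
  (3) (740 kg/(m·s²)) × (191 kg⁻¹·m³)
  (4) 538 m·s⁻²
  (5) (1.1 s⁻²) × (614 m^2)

(4)

Reduce each to base SI dimensions:
  (1) m²·s⁻²
  (2) J·kg⁻¹ = N·m·kg⁻¹ = m²·s⁻²
  (3) [kg·m⁻¹·s⁻²] · [kg⁻¹·m³] = m²·s⁻²
  (4) m·s⁻²
  (5) [s⁻²] · [m²] = m²·s⁻²
All reduce to m²·s⁻² except (4), which is m·s⁻².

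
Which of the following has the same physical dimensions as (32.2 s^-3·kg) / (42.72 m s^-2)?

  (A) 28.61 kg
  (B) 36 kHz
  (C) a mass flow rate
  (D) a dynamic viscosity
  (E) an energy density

Reference: [kg·s⁻³] / [m·s⁻²] = kg·m⁻¹·s⁻¹.
Each option:
  (A) kg
  (B) Hz = s⁻¹
  (C) [mass flow rate] = kg·s⁻¹
  (D) [dynamic viscosity] = kg·m⁻¹·s⁻¹  ← same
  (E) [energy density] = kg·m⁻¹·s⁻²
Only (D) matches kg·m⁻¹·s⁻¹.

(D)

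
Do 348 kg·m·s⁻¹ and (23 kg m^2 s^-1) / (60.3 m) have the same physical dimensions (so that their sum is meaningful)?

Yes

In SI base units:
  348 kg·m·s⁻¹:  kg·m·s⁻¹
  (23 kg m^2 s^-1) / (60.3 m):  [kg·m²·s⁻¹] / [m] = kg·m·s⁻¹
Both are kg·m·s⁻¹, so they have the same dimensions and can be added.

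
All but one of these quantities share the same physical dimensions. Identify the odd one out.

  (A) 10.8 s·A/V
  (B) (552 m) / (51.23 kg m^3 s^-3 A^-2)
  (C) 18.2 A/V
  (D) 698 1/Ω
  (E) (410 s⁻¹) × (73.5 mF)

(A)

Dimensions:
  (A) A·s·V⁻¹ = A·s·(J·C⁻¹)⁻¹ = kg⁻¹·m⁻²·s⁴·A²
  (B) [m] / [kg·m³·s⁻³·A⁻²] = kg⁻¹·m⁻²·s³·A²
  (C) A·V⁻¹ = A·(J·C⁻¹)⁻¹ = kg⁻¹·m⁻²·s³·A²
  (D) Ω⁻¹ = (V·A⁻¹)⁻¹ = kg⁻¹·m⁻²·s³·A²
  (E) [s⁻¹] · [kg⁻¹·m⁻²·s⁴·A²] = kg⁻¹·m⁻²·s³·A²
All reduce to kg⁻¹·m⁻²·s³·A² except (A), which is kg⁻¹·m⁻²·s⁴·A².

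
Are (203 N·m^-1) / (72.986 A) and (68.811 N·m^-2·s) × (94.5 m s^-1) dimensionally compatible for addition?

Work out the base dimensions of each:
  (203 N·m^-1) / (72.986 A):  [kg·s⁻²] / [A] = kg·s⁻²·A⁻¹
  (68.811 N·m^-2·s) × (94.5 m s^-1):  [kg·m⁻¹·s⁻¹] · [m·s⁻¹] = kg·s⁻²
kg·s⁻²·A⁻¹ ≠ kg·s⁻², so they cannot be added.

No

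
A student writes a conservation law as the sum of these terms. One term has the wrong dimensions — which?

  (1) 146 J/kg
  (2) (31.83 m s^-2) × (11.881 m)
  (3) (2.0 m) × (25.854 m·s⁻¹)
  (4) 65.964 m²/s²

Reduce each to base SI dimensions:
  (1) J·kg⁻¹ = N·m·kg⁻¹ = m²·s⁻²
  (2) [m·s⁻²] · [m] = m²·s⁻²
  (3) [m] · [m·s⁻¹] = m²·s⁻¹
  (4) m²·s⁻²
All reduce to m²·s⁻² except (3), which is m²·s⁻¹.

(3)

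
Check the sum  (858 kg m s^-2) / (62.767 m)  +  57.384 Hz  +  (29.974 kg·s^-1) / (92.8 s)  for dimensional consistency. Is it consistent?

No

Expand each in SI base units:
  (858 kg m s^-2) / (62.767 m):  [kg·m·s⁻²] / [m] = kg·s⁻²
  57.384 Hz:  Hz = s⁻¹
  (29.974 kg·s^-1) / (92.8 s):  [kg·s⁻¹] / [s] = kg·s⁻²
The terms do not share a single dimension (kg·s⁻² vs s⁻¹).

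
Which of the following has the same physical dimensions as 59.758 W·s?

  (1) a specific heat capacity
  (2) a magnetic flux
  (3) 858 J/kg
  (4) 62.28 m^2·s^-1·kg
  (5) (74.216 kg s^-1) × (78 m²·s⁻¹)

(5)

Reference: W·s = J·s⁻¹·s = kg·m²·s⁻².
Each option:
  (1) [specific heat capacity] = m²·s⁻²·K⁻¹
  (2) [magnetic flux] = kg·m²·s⁻²·A⁻¹
  (3) J·kg⁻¹ = N·m·kg⁻¹ = m²·s⁻²
  (4) kg·m²·s⁻¹
  (5) [kg·s⁻¹] · [m²·s⁻¹] = kg·m²·s⁻²  ← same
Only (5) matches kg·m²·s⁻².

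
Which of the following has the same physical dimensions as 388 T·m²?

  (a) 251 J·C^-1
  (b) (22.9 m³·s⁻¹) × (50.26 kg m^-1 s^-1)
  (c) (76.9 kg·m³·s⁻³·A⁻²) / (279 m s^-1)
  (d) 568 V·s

(d)

Reference: T·m² = Wb·m⁻²·m² = kg·m²·s⁻²·A⁻¹.
Each option:
  (a) J·C⁻¹ = N·m·(s·A)⁻¹ = kg·m²·s⁻³·A⁻¹
  (b) [m³·s⁻¹] · [kg·m⁻¹·s⁻¹] = kg·m²·s⁻²
  (c) [kg·m³·s⁻³·A⁻²] / [m·s⁻¹] = kg·m²·s⁻²·A⁻²
  (d) V·s = J·C⁻¹·s = kg·m²·s⁻²·A⁻¹  ← same
Only (d) matches kg·m²·s⁻²·A⁻¹.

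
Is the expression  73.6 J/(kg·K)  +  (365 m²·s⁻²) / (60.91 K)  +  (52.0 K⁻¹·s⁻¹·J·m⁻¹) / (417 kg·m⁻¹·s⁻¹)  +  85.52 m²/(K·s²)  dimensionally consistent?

Work out the base dimensions of each:
  73.6 J/(kg·K):  J·kg⁻¹·K⁻¹ = N·m·kg⁻¹·K⁻¹ = m²·s⁻²·K⁻¹
  (365 m²·s⁻²) / (60.91 K):  [m²·s⁻²] / [K] = m²·s⁻²·K⁻¹
  (52.0 K⁻¹·s⁻¹·J·m⁻¹) / (417 kg·m⁻¹·s⁻¹):  [kg·m·s⁻³·K⁻¹] / [kg·m⁻¹·s⁻¹] = m²·s⁻²·K⁻¹
  85.52 m²/(K·s²):  m²·s⁻²·K⁻¹
Every term reduces to m²·s⁻²·K⁻¹.

Yes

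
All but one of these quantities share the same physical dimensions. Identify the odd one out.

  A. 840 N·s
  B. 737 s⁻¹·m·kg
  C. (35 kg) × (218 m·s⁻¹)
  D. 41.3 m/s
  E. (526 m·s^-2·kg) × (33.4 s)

Expand each in SI base units:
  A. N·s = kg·m·s⁻²·s = kg·m·s⁻¹
  B. kg·m·s⁻¹
  C. [kg] · [m·s⁻¹] = kg·m·s⁻¹
  D. m·s⁻¹
  E. [kg·m·s⁻²] · [s] = kg·m·s⁻¹
All reduce to kg·m·s⁻¹ except D., which is m·s⁻¹.

D.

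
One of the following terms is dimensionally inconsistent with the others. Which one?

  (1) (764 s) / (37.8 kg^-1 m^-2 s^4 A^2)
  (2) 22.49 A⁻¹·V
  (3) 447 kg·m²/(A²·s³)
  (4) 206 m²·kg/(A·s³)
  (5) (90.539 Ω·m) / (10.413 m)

(4)

Dimensions:
  (1) [s] / [kg⁻¹·m⁻²·s⁴·A²] = kg·m²·s⁻³·A⁻²
  (2) V·A⁻¹ = J·C⁻¹·A⁻¹ = kg·m²·s⁻³·A⁻²
  (3) kg·m²·s⁻³·A⁻²
  (4) kg·m²·s⁻³·A⁻¹
  (5) [kg·m³·s⁻³·A⁻²] / [m] = kg·m²·s⁻³·A⁻²
All reduce to kg·m²·s⁻³·A⁻² except (4), which is kg·m²·s⁻³·A⁻¹.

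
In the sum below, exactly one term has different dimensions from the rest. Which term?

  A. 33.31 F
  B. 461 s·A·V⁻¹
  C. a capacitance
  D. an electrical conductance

D.

Reduce each to base SI dimensions:
  A. F = C·V⁻¹ = kg⁻¹·m⁻²·s⁴·A²
  B. A·s·V⁻¹ = A·s·(J·C⁻¹)⁻¹ = kg⁻¹·m⁻²·s⁴·A²
  C. [capacitance] = kg⁻¹·m⁻²·s⁴·A²
  D. [electrical conductance] = kg⁻¹·m⁻²·s³·A²
All reduce to kg⁻¹·m⁻²·s⁴·A² except D., which is kg⁻¹·m⁻²·s³·A².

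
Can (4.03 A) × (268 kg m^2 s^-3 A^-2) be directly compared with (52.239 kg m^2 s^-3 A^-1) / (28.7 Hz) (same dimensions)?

No

In SI base units:
  (4.03 A) × (268 kg m^2 s^-3 A^-2):  [A] · [kg·m²·s⁻³·A⁻²] = kg·m²·s⁻³·A⁻¹
  (52.239 kg m^2 s^-3 A^-1) / (28.7 Hz):  [kg·m²·s⁻³·A⁻¹] / [s⁻¹] = kg·m²·s⁻²·A⁻¹
kg·m²·s⁻³·A⁻¹ ≠ kg·m²·s⁻²·A⁻¹, so they cannot be added.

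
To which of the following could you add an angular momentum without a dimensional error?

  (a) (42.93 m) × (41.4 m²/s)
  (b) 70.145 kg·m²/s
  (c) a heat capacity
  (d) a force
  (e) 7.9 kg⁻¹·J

(b)

Reference: [angular momentum] = kg·m²·s⁻¹.
Each option:
  (a) [m] · [m²·s⁻¹] = m³·s⁻¹
  (b) kg·m²·s⁻¹  ← same
  (c) [heat capacity] = kg·m²·s⁻²·K⁻¹
  (d) [force] = kg·m·s⁻²
  (e) J·kg⁻¹ = N·m·kg⁻¹ = m²·s⁻²
Only (b) matches kg·m²·s⁻¹.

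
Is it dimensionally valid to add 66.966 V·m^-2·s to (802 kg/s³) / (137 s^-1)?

No

Dimensions:
  66.966 V·m^-2·s:  V·s·m⁻² = J·C⁻¹·s·m⁻² = kg·s⁻²·A⁻¹
  (802 kg/s³) / (137 s^-1):  [kg·s⁻³] / [s⁻¹] = kg·s⁻²
kg·s⁻²·A⁻¹ ≠ kg·s⁻², so they cannot be added.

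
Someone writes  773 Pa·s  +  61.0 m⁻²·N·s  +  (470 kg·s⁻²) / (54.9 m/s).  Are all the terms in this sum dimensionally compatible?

Yes

Dimensions:
  773 Pa·s:  Pa·s = N·m⁻²·s = kg·m⁻¹·s⁻¹
  61.0 m⁻²·N·s:  N·s·m⁻² = kg·m·s⁻²·s·m⁻² = kg·m⁻¹·s⁻¹
  (470 kg·s⁻²) / (54.9 m/s):  [kg·s⁻²] / [m·s⁻¹] = kg·m⁻¹·s⁻¹
Every term reduces to kg·m⁻¹·s⁻¹.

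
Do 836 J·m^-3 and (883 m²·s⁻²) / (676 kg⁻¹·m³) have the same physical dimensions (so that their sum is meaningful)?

Yes

In SI base units:
  836 J·m^-3:  J·m⁻³ = N·m·m⁻³ = kg·m⁻¹·s⁻²
  (883 m²·s⁻²) / (676 kg⁻¹·m³):  [m²·s⁻²] / [kg⁻¹·m³] = kg·m⁻¹·s⁻²
Both are kg·m⁻¹·s⁻², so they have the same dimensions and can be added.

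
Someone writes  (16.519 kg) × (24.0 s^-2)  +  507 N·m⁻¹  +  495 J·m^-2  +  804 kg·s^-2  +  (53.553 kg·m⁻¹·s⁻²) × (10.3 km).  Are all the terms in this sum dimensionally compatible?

Yes

Expand each in SI base units:
  (16.519 kg) × (24.0 s^-2):  [kg] · [s⁻²] = kg·s⁻²
  507 N·m⁻¹:  N·m⁻¹ = kg·m·s⁻²·m⁻¹ = kg·s⁻²
  495 J·m^-2:  J·m⁻² = N·m·m⁻² = kg·s⁻²
  804 kg·s^-2:  kg·s⁻²
  (53.553 kg·m⁻¹·s⁻²) × (10.3 km):  [kg·m⁻¹·s⁻²] · [m] = kg·s⁻²
Every term reduces to kg·s⁻².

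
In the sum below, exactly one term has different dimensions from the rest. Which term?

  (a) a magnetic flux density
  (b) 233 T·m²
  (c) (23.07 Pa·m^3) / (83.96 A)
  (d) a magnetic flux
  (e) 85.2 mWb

Dimensions:
  (a) [magnetic flux density] = kg·s⁻²·A⁻¹
  (b) T·m² = Wb·m⁻²·m² = kg·m²·s⁻²·A⁻¹
  (c) [kg·m²·s⁻²] / [A] = kg·m²·s⁻²·A⁻¹
  (d) [magnetic flux] = kg·m²·s⁻²·A⁻¹
  (e) Wb = V·s = kg·m²·s⁻²·A⁻¹
All reduce to kg·m²·s⁻²·A⁻¹ except (a), which is kg·s⁻²·A⁻¹.

(a)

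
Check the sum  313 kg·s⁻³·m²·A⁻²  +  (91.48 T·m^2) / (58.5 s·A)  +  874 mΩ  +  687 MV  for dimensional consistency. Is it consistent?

In SI base units:
  313 kg·s⁻³·m²·A⁻²:  kg·m²·s⁻³·A⁻²
  (91.48 T·m^2) / (58.5 s·A):  [kg·m²·s⁻²·A⁻¹] / [s·A] = kg·m²·s⁻³·A⁻²
  874 mΩ:  Ω = V·A⁻¹ = kg·m²·s⁻³·A⁻²
  687 MV:  V = J·C⁻¹ = kg·m²·s⁻³·A⁻¹
The terms do not share a single dimension (kg·m²·s⁻³·A⁻² vs kg·m²·s⁻³·A⁻¹).

No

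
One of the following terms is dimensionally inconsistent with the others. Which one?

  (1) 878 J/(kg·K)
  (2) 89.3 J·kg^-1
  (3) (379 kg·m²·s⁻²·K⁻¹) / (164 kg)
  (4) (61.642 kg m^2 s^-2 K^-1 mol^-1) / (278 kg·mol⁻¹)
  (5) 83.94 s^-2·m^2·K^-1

(2)

Expand each in SI base units:
  (1) J·kg⁻¹·K⁻¹ = N·m·kg⁻¹·K⁻¹ = m²·s⁻²·K⁻¹
  (2) J·kg⁻¹ = N·m·kg⁻¹ = m²·s⁻²
  (3) [kg·m²·s⁻²·K⁻¹] / [kg] = m²·s⁻²·K⁻¹
  (4) [kg·m²·s⁻²·K⁻¹·mol⁻¹] / [kg·mol⁻¹] = m²·s⁻²·K⁻¹
  (5) m²·s⁻²·K⁻¹
All reduce to m²·s⁻²·K⁻¹ except (2), which is m²·s⁻².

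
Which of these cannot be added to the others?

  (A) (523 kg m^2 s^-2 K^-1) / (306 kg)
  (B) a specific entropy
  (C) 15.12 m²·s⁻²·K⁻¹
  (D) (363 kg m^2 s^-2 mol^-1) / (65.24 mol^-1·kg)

(D)

Reduce each to base SI dimensions:
  (A) [kg·m²·s⁻²·K⁻¹] / [kg] = m²·s⁻²·K⁻¹
  (B) [specific entropy] = m²·s⁻²·K⁻¹
  (C) m²·s⁻²·K⁻¹
  (D) [kg·m²·s⁻²·mol⁻¹] / [kg·mol⁻¹] = m²·s⁻²
All reduce to m²·s⁻²·K⁻¹ except (D), which is m²·s⁻².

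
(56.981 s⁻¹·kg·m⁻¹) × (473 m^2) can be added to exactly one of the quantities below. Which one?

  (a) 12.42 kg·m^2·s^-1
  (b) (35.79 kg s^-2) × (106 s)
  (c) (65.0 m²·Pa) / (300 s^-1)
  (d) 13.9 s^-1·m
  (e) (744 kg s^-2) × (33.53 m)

(c)

Reference: [kg·m⁻¹·s⁻¹] · [m²] = kg·m·s⁻¹.
Each option:
  (a) kg·m²·s⁻¹
  (b) [kg·s⁻²] · [s] = kg·s⁻¹
  (c) [kg·m·s⁻²] / [s⁻¹] = kg·m·s⁻¹  ← same
  (d) m·s⁻¹
  (e) [kg·s⁻²] · [m] = kg·m·s⁻²
Only (c) matches kg·m·s⁻¹.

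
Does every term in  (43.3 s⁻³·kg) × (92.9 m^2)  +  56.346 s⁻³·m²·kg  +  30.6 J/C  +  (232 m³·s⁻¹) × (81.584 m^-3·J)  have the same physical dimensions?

Work out the base dimensions of each:
  (43.3 s⁻³·kg) × (92.9 m^2):  [kg·s⁻³] · [m²] = kg·m²·s⁻³
  56.346 s⁻³·m²·kg:  kg·m²·s⁻³
  30.6 J/C:  J·C⁻¹ = N·m·(s·A)⁻¹ = kg·m²·s⁻³·A⁻¹
  (232 m³·s⁻¹) × (81.584 m^-3·J):  [m³·s⁻¹] · [kg·m⁻¹·s⁻²] = kg·m²·s⁻³
The terms do not share a single dimension (kg·m²·s⁻³ vs kg·m²·s⁻³·A⁻¹).

No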